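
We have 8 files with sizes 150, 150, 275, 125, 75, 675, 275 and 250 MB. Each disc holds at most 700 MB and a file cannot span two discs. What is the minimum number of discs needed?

3

Total = 675 + 275 + 275 + 250 + 150 + 150 + 125 + 75 = 1975 MB.
Lower bound: ⌈1975/700⌉ = 3 discs.
A packing using 3 discs:
  disc 1: 675 = 675
  disc 2: 275 + 275 + 150 = 700
  disc 3: 250 + 150 + 125 + 75 = 600
This matches the lower bound, so 3 is optimal.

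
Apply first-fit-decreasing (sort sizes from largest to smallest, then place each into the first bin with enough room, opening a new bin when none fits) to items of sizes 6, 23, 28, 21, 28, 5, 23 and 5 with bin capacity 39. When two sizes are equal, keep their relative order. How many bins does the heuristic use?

Sorted descending: 28, 28, 23, 23, 21, 6, 5, 5.
  28 → bin 1 (new)  [load 28/39]
  28 → bin 2 (new)  [load 28/39]
  23 → bin 3 (new)  [load 23/39]
  23 → bin 4 (new)  [load 23/39]
  21 → bin 5 (new)  [load 21/39]
  6 → bin 1  [load 34/39]
  5 → bin 1  [load 39/39]
  5 → bin 2  [load 33/39]
5 bins opened.

5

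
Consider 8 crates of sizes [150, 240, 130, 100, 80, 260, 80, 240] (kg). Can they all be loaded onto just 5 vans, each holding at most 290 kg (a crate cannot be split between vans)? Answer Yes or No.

A valid assignment using 5 vans:
  van 1: 260 = 260
  van 2: 240 = 240
  van 3: 240 = 240
  van 4: 150 + 130 = 280
  van 5: 100 + 80 + 80 = 260
Every load is within 290 kg, so 5 vans suffice.

Yes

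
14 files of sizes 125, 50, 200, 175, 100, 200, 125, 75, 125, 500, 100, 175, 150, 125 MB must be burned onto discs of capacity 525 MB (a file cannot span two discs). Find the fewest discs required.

5

Total = 500 + 200 + 200 + 175 + 175 + 150 + 125 + 125 + 125 + 125 + 100 + 100 + 75 + 50 = 2225 MB.
Lower bound: ⌈2225/525⌉ = 5 discs.
A packing using 5 discs:
  disc 1: 500 = 500
  disc 2: 200 + 200 + 125 = 525
  disc 3: 175 + 175 + 150 = 500
  disc 4: 125 + 125 + 125 + 100 + 50 = 525
  disc 5: 100 + 75 = 175
This matches the lower bound, so 5 is optimal.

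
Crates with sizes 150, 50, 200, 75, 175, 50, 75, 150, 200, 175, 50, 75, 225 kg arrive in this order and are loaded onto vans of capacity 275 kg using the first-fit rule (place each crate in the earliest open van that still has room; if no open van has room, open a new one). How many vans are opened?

  150 → van 1 (new)  [load 150/275]
  50 → van 1  [load 200/275]
  200 → van 2 (new)  [load 200/275]
  75 → van 1  [load 275/275]
  175 → van 3 (new)  [load 175/275]
  50 → van 2  [load 250/275]
  75 → van 3  [load 250/275]
  150 → van 4 (new)  [load 150/275]
  200 → van 5 (new)  [load 200/275]
  175 → van 6 (new)  [load 175/275]
  50 → van 4  [load 200/275]
  75 → van 4  [load 275/275]
  225 → van 7 (new)  [load 225/275]
7 vans opened.

7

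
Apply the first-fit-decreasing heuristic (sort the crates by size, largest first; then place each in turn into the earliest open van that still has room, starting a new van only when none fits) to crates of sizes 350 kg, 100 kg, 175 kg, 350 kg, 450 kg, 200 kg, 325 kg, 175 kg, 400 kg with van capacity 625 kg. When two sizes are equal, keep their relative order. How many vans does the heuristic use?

5

Sorted descending: 450, 400, 350, 350, 325, 200, 175, 175, 100.
  450 → van 1 (new)  [load 450/625]
  400 → van 2 (new)  [load 400/625]
  350 → van 3 (new)  [load 350/625]
  350 → van 4 (new)  [load 350/625]
  325 → van 5 (new)  [load 325/625]
  200 → van 2  [load 600/625]
  175 → van 1  [load 625/625]
  175 → van 3  [load 525/625]
  100 → van 3  [load 625/625]
5 vans opened.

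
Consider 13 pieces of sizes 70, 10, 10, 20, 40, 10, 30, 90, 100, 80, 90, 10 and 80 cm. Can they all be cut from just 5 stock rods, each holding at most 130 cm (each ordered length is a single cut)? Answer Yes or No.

No

Total = 640 cm; ⌈640/130⌉ = 5.
6 pieces each exceed half the capacity and cannot share a stock rod, forcing at least 6 stock rods.
At least 6 stock rods are required, but only 5 are allowed.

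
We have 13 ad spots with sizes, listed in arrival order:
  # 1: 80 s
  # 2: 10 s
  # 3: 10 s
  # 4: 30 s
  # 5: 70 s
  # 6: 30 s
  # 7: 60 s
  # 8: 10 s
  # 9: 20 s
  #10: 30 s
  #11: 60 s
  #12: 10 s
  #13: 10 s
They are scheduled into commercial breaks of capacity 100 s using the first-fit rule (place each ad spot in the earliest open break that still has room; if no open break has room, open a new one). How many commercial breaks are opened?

  80 → break 1 (new)  [load 80/100]
  10 → break 1  [load 90/100]
  10 → break 1  [load 100/100]
  30 → break 2 (new)  [load 30/100]
  70 → break 2  [load 100/100]
  30 → break 3 (new)  [load 30/100]
  60 → break 3  [load 90/100]
  10 → break 3  [load 100/100]
  20 → break 4 (new)  [load 20/100]
  30 → break 4  [load 50/100]
  60 → break 5 (new)  [load 60/100]
  10 → break 4  [load 60/100]
  10 → break 4  [load 70/100]
5 commercial breaks opened.

5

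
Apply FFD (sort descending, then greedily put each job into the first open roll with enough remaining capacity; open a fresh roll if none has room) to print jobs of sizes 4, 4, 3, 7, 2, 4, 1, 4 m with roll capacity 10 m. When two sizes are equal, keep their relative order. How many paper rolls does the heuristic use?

3

Sorted descending: 7, 4, 4, 4, 4, 3, 2, 1.
  7 → roll 1 (new)  [load 7/10]
  4 → roll 2 (new)  [load 4/10]
  4 → roll 2  [load 8/10]
  4 → roll 3 (new)  [load 4/10]
  4 → roll 3  [load 8/10]
  3 → roll 1  [load 10/10]
  2 → roll 2  [load 10/10]
  1 → roll 3  [load 9/10]
3 paper rolls opened.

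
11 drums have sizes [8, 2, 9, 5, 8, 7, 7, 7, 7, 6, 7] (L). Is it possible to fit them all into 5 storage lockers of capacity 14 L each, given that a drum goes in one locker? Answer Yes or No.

No

Total = 73 L; ⌈73/14⌉ = 6.
At least 6 storage lockers are required, but only 5 are allowed.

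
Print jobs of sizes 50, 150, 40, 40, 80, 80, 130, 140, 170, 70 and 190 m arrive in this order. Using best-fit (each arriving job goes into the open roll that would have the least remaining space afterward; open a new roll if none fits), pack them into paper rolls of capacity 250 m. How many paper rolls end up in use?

  50 → roll 1 (new)  [load 50/250]
  150 → roll 1  [load 200/250]
  40 → roll 1  [load 240/250]
  40 → roll 2 (new)  [load 40/250]
  80 → roll 2  [load 120/250]
  80 → roll 2  [load 200/250]
  130 → roll 3 (new)  [load 130/250]
  140 → roll 4 (new)  [load 140/250]
  170 → roll 5 (new)  [load 170/250]
  70 → roll 5  [load 240/250]
  190 → roll 6 (new)  [load 190/250]
6 paper rolls opened.

6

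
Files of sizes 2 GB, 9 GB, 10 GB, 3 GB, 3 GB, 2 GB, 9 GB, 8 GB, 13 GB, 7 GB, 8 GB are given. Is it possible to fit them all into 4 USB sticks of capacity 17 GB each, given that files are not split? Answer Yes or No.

No

Total = 74 GB; ⌈74/17⌉ = 5.
At least 5 USB sticks are required, but only 4 are allowed.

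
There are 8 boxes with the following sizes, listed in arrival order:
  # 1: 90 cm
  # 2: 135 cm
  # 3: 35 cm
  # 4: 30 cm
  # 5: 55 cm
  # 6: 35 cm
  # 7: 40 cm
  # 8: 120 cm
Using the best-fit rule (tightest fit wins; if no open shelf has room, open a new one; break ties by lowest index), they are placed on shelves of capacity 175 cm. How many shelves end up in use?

  90 → shelf 1 (new)  [load 90/175]
  135 → shelf 2 (new)  [load 135/175]
  35 → shelf 2  [load 170/175]
  30 → shelf 1  [load 120/175]
  55 → shelf 1  [load 175/175]
  35 → shelf 3 (new)  [load 35/175]
  40 → shelf 3  [load 75/175]
  120 → shelf 4 (new)  [load 120/175]
4 shelves opened.

4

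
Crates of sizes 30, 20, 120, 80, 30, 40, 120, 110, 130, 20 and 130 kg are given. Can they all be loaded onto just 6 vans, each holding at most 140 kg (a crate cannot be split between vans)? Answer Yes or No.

No

Total = 830 kg; ⌈830/140⌉ = 6.
The bound of 6 does not rule out 6, but exhaustive search shows no assignment into 6 vans of capacity 140 kg exists — the minimum is 7.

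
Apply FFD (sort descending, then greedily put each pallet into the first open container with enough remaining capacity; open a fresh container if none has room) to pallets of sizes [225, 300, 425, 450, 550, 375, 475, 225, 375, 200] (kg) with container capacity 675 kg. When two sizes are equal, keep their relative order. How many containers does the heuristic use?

Sorted descending: 550, 475, 450, 425, 375, 375, 300, 225, 225, 200.
  550 → container 1 (new)  [load 550/675]
  475 → container 2 (new)  [load 475/675]
  450 → container 3 (new)  [load 450/675]
  425 → container 4 (new)  [load 425/675]
  375 → container 5 (new)  [load 375/675]
  375 → container 6 (new)  [load 375/675]
  300 → container 5  [load 675/675]
  225 → container 3  [load 675/675]
  225 → container 4  [load 650/675]
  200 → container 2  [load 675/675]
6 containers opened.

6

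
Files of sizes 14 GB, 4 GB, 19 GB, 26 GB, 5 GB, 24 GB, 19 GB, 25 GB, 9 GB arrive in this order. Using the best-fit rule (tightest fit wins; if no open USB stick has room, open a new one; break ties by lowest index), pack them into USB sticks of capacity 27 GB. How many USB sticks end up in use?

6

  14 → USB stick 1 (new)  [load 14/27]
  4 → USB stick 1  [load 18/27]
  19 → USB stick 2 (new)  [load 19/27]
  26 → USB stick 3 (new)  [load 26/27]
  5 → USB stick 2  [load 24/27]
  24 → USB stick 4 (new)  [load 24/27]
  19 → USB stick 5 (new)  [load 19/27]
  25 → USB stick 6 (new)  [load 25/27]
  9 → USB stick 1  [load 27/27]
6 USB sticks opened.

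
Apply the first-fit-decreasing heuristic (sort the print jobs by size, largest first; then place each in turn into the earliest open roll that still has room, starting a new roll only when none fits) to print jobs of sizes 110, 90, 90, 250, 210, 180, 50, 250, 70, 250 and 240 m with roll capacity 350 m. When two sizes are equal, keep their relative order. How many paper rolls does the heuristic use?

Sorted descending: 250, 250, 250, 240, 210, 180, 110, 90, 90, 70, 50.
  250 → roll 1 (new)  [load 250/350]
  250 → roll 2 (new)  [load 250/350]
  250 → roll 3 (new)  [load 250/350]
  240 → roll 4 (new)  [load 240/350]
  210 → roll 5 (new)  [load 210/350]
  180 → roll 6 (new)  [load 180/350]
  110 → roll 4  [load 350/350]
  90 → roll 1  [load 340/350]
  90 → roll 2  [load 340/350]
  70 → roll 3  [load 320/350]
  50 → roll 5  [load 260/350]
6 paper rolls opened.

6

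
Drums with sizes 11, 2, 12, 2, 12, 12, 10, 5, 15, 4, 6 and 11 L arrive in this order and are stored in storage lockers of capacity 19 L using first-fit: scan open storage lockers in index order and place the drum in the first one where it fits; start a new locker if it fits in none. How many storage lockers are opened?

7

  11 → locker 1 (new)  [load 11/19]
  2 → locker 1  [load 13/19]
  12 → locker 2 (new)  [load 12/19]
  2 → locker 1  [load 15/19]
  12 → locker 3 (new)  [load 12/19]
  12 → locker 4 (new)  [load 12/19]
  10 → locker 5 (new)  [load 10/19]
  5 → locker 2  [load 17/19]
  15 → locker 6 (new)  [load 15/19]
  4 → locker 1  [load 19/19]
  6 → locker 3  [load 18/19]
  11 → locker 7 (new)  [load 11/19]
7 storage lockers opened.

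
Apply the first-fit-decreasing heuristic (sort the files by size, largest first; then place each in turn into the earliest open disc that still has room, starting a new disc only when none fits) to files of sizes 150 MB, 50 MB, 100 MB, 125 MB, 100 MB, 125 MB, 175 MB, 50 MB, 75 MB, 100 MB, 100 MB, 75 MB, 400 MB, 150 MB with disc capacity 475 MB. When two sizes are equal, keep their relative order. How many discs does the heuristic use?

4

Sorted descending: 400, 175, 150, 150, 125, 125, 100, 100, 100, 100, 75, 75, 50, 50.
  400 → disc 1 (new)  [load 400/475]
  175 → disc 2 (new)  [load 175/475]
  150 → disc 2  [load 325/475]
  150 → disc 2  [load 475/475]
  125 → disc 3 (new)  [load 125/475]
  125 → disc 3  [load 250/475]
  100 → disc 3  [load 350/475]
  100 → disc 3  [load 450/475]
  100 → disc 4 (new)  [load 100/475]
  100 → disc 4  [load 200/475]
  75 → disc 1  [load 475/475]
  75 → disc 4  [load 275/475]
  50 → disc 4  [load 325/475]
  50 → disc 4  [load 375/475]
4 discs opened.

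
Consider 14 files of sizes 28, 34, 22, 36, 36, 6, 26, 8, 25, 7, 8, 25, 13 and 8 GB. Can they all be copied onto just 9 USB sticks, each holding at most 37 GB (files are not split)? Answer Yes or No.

A valid assignment using 9 USB sticks:
  USB stick 1: 36 = 36
  USB stick 2: 36 = 36
  USB stick 3: 34 = 34
  USB stick 4: 28 + 8 = 36
  USB stick 5: 26 + 8 = 34
  USB stick 6: 25 + 8 = 33
  USB stick 7: 25 + 7 = 32
  USB stick 8: 22 + 13 = 35
  USB stick 9: 6 = 6
Every load is within 37 GB, so 9 USB sticks suffice.

Yes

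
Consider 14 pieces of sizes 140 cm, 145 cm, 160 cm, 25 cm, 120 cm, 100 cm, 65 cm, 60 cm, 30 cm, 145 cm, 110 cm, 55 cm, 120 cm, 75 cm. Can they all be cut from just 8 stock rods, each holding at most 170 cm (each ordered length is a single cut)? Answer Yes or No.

Total = 1350 cm; ⌈1350/170⌉ = 8.
The bound of 8 does not rule out 8, but exhaustive search shows no assignment into 8 stock rods of capacity 170 cm exists — the minimum is 9.

No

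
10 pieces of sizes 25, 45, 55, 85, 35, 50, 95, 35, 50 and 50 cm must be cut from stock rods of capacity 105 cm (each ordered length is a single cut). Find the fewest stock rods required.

Total = 95 + 85 + 55 + 50 + 50 + 50 + 45 + 35 + 35 + 25 = 525 cm.
Lower bound: ⌈525/105⌉ = 5 stock rods.
A packing using 6 stock rods:
  stock rod 1: 95 = 95
  stock rod 2: 85 = 85
  stock rod 3: 55 + 50 = 105
  stock rod 4: 50 + 50 = 100
  stock rod 5: 45 + 35 + 25 = 105
  stock rod 6: 35 = 35
No arrangement into 5 stock rods stays within capacity, so 6 is optimal.

6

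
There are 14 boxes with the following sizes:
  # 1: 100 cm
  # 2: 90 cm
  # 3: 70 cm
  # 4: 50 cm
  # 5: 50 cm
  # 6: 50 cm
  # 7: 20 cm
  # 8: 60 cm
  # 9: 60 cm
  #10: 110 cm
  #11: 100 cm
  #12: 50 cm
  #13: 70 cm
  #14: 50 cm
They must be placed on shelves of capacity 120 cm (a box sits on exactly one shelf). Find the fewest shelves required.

Total = 110 + 100 + 100 + 90 + 70 + 70 + 60 + 60 + 50 + 50 + 50 + 50 + 50 + 20 = 930 cm.
Lower bound: ⌈930/120⌉ = 8 shelves.
A packing using 9 shelves:
  shelf 1: 110 = 110
  shelf 2: 100 + 20 = 120
  shelf 3: 100 = 100
  shelf 4: 90 = 90
  shelf 5: 70 + 50 = 120
  shelf 6: 70 + 50 = 120
  shelf 7: 60 + 60 = 120
  shelf 8: 50 + 50 = 100
  shelf 9: 50 = 50
No arrangement into 8 shelves stays within capacity, so 9 is optimal.

9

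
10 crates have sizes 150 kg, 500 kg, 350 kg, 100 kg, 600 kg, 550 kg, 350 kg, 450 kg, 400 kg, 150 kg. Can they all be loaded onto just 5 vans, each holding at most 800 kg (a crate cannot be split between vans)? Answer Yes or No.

Yes

A valid assignment using 5 vans:
  van 1: 600 + 150 = 750
  van 2: 550 + 150 + 100 = 800
  van 3: 500 = 500
  van 4: 450 + 350 = 800
  van 5: 400 + 350 = 750
Every load is within 800 kg, so 5 vans suffice.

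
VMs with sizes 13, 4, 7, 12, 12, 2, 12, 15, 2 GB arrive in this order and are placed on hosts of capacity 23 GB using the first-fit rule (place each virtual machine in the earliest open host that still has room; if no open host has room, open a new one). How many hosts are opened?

5

  13 → host 1 (new)  [load 13/23]
  4 → host 1  [load 17/23]
  7 → host 2 (new)  [load 7/23]
  12 → host 2  [load 19/23]
  12 → host 3 (new)  [load 12/23]
  2 → host 1  [load 19/23]
  12 → host 4 (new)  [load 12/23]
  15 → host 5 (new)  [load 15/23]
  2 → host 1  [load 21/23]
5 hosts opened.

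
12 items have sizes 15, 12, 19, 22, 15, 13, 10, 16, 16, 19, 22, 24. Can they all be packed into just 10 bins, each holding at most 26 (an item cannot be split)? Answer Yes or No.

A valid assignment using 10 bins:
  bin 1: 24 = 24
  bin 2: 22 = 22
  bin 3: 22 = 22
  bin 4: 19 = 19
  bin 5: 19 = 19
  bin 6: 16 + 10 = 26
  bin 7: 16 = 16
  bin 8: 15 = 15
  bin 9: 15 = 15
  bin 10: 13 + 12 = 25
Every load is within 26, so 10 bins suffice.

Yes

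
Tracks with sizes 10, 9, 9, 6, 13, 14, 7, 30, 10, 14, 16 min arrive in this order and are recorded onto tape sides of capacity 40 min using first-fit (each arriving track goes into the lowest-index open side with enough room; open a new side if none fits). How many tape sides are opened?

4

  10 → side 1 (new)  [load 10/40]
  9 → side 1  [load 19/40]
  9 → side 1  [load 28/40]
  6 → side 1  [load 34/40]
  13 → side 2 (new)  [load 13/40]
  14 → side 2  [load 27/40]
  7 → side 2  [load 34/40]
  30 → side 3 (new)  [load 30/40]
  10 → side 3  [load 40/40]
  14 → side 4 (new)  [load 14/40]
  16 → side 4  [load 30/40]
4 tape sides opened.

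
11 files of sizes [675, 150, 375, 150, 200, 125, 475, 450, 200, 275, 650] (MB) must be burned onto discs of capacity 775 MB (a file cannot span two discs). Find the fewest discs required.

5

Total = 675 + 650 + 475 + 450 + 375 + 275 + 200 + 200 + 150 + 150 + 125 = 3725 MB.
Lower bound: ⌈3725/775⌉ = 5 discs.
A packing using 5 discs:
  disc 1: 675 = 675
  disc 2: 650 + 125 = 775
  disc 3: 475 + 275 = 750
  disc 4: 450 + 150 + 150 = 750
  disc 5: 375 + 200 + 200 = 775
This matches the lower bound, so 5 is optimal.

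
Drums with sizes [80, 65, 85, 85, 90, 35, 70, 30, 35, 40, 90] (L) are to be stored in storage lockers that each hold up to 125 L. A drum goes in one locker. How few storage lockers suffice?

7

Total = 90 + 90 + 85 + 85 + 80 + 70 + 65 + 40 + 35 + 35 + 30 = 705 L.
Lower bound: ⌈705/125⌉ = 6 storage lockers.
Also, 7 drums each exceed 125/2 L, and no two of those can share a locker, so at least 7 storage lockers are needed.
A packing using 7 storage lockers:
  locker 1: 90 + 35 = 125
  locker 2: 90 + 35 = 125
  locker 3: 85 + 40 = 125
  locker 4: 85 + 30 = 115
  locker 5: 80 = 80
  locker 6: 70 = 70
  locker 7: 65 = 65
This matches the lower bound, so 7 is optimal.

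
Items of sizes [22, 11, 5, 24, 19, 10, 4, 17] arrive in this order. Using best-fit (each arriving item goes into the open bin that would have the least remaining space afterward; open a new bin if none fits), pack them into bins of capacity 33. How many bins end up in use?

4

  22 → bin 1 (new)  [load 22/33]
  11 → bin 1  [load 33/33]
  5 → bin 2 (new)  [load 5/33]
  24 → bin 2  [load 29/33]
  19 → bin 3 (new)  [load 19/33]
  10 → bin 3  [load 29/33]
  4 → bin 2  [load 33/33]
  17 → bin 4 (new)  [load 17/33]
4 bins opened.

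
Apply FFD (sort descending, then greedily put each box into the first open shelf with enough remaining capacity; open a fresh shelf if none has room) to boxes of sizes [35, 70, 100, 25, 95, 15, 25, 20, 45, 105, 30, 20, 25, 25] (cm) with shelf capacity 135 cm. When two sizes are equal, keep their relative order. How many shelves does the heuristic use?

Sorted descending: 105, 100, 95, 70, 45, 35, 30, 25, 25, 25, 25, 20, 20, 15.
  105 → shelf 1 (new)  [load 105/135]
  100 → shelf 2 (new)  [load 100/135]
  95 → shelf 3 (new)  [load 95/135]
  70 → shelf 4 (new)  [load 70/135]
  45 → shelf 4  [load 115/135]
  35 → shelf 2  [load 135/135]
  30 → shelf 1  [load 135/135]
  25 → shelf 3  [load 120/135]
  25 → shelf 5 (new)  [load 25/135]
  25 → shelf 5  [load 50/135]
  25 → shelf 5  [load 75/135]
  20 → shelf 4  [load 135/135]
  20 → shelf 5  [load 95/135]
  15 → shelf 3  [load 135/135]
5 shelves opened.

5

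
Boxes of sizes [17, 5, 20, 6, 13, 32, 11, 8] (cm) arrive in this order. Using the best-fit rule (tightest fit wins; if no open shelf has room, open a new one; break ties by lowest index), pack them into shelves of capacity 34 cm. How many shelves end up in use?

4

  17 → shelf 1 (new)  [load 17/34]
  5 → shelf 1  [load 22/34]
  20 → shelf 2 (new)  [load 20/34]
  6 → shelf 1  [load 28/34]
  13 → shelf 2  [load 33/34]
  32 → shelf 3 (new)  [load 32/34]
  11 → shelf 4 (new)  [load 11/34]
  8 → shelf 4  [load 19/34]
4 shelves opened.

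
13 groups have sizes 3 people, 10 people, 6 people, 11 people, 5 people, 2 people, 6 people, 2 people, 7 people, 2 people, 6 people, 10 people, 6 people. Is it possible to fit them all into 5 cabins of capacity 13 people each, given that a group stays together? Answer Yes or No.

Total = 76 people; ⌈76/13⌉ = 6.
At least 6 cabins are required, but only 5 are allowed.

No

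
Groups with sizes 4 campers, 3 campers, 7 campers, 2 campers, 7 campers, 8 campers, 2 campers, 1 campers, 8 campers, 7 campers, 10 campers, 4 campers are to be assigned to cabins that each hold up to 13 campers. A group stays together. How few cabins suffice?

Total = 10 + 8 + 8 + 7 + 7 + 7 + 4 + 4 + 3 + 2 + 2 + 1 = 63 campers.
Lower bound: ⌈63/13⌉ = 5 cabins.
Also, 6 groups each exceed 13/2 campers, and no two of those can share a cabin, so at least 6 cabins are needed.
A packing using 6 cabins:
  cabin 1: 10 + 3 = 13
  cabin 2: 8 + 4 + 1 = 13
  cabin 3: 8 + 4 = 12
  cabin 4: 7 + 2 + 2 = 11
  cabin 5: 7 = 7
  cabin 6: 7 = 7
This matches the lower bound, so 6 is optimal.

6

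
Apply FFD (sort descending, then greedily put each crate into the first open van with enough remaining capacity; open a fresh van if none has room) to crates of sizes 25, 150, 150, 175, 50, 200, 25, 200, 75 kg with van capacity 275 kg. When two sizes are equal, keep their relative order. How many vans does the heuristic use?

Sorted descending: 200, 200, 175, 150, 150, 75, 50, 25, 25.
  200 → van 1 (new)  [load 200/275]
  200 → van 2 (new)  [load 200/275]
  175 → van 3 (new)  [load 175/275]
  150 → van 4 (new)  [load 150/275]
  150 → van 5 (new)  [load 150/275]
  75 → van 1  [load 275/275]
  50 → van 2  [load 250/275]
  25 → van 2  [load 275/275]
  25 → van 3  [load 200/275]
5 vans opened.

5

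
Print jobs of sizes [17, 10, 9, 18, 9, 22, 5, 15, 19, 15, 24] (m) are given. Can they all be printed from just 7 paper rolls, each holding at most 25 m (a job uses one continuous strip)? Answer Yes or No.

Total = 163 m; ⌈163/25⌉ = 7.
The bound of 7 does not rule out 7, but exhaustive search shows no assignment into 7 paper rolls of capacity 25 m exists — the minimum is 8.

No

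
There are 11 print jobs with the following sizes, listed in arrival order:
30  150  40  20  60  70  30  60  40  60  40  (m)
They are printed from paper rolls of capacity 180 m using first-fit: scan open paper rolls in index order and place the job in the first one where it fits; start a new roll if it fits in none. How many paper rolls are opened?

  30 → roll 1 (new)  [load 30/180]
  150 → roll 1  [load 180/180]
  40 → roll 2 (new)  [load 40/180]
  20 → roll 2  [load 60/180]
  60 → roll 2  [load 120/180]
  70 → roll 3 (new)  [load 70/180]
  30 → roll 2  [load 150/180]
  60 → roll 3  [load 130/180]
  40 → roll 3  [load 170/180]
  60 → roll 4 (new)  [load 60/180]
  40 → roll 4  [load 100/180]
4 paper rolls opened.

4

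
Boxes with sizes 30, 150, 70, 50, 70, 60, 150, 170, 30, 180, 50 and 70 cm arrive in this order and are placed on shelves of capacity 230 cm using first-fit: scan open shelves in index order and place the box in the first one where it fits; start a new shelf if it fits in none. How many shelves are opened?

6

  30 → shelf 1 (new)  [load 30/230]
  150 → shelf 1  [load 180/230]
  70 → shelf 2 (new)  [load 70/230]
  50 → shelf 1  [load 230/230]
  70 → shelf 2  [load 140/230]
  60 → shelf 2  [load 200/230]
  150 → shelf 3 (new)  [load 150/230]
  170 → shelf 4 (new)  [load 170/230]
  30 → shelf 2  [load 230/230]
  180 → shelf 5 (new)  [load 180/230]
  50 → shelf 3  [load 200/230]
  70 → shelf 6 (new)  [load 70/230]
6 shelves opened.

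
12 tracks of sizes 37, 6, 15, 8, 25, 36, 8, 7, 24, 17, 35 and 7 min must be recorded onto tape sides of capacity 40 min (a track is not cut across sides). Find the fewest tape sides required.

Total = 37 + 36 + 35 + 25 + 24 + 17 + 15 + 8 + 8 + 7 + 7 + 6 = 225 min.
Lower bound: ⌈225/40⌉ = 6 tape sides.
A packing using 6 tape sides:
  side 1: 37 = 37
  side 2: 36 = 36
  side 3: 35 = 35
  side 4: 25 + 15 = 40
  side 5: 24 + 8 + 8 = 40
  side 6: 17 + 7 + 7 + 6 = 37
This matches the lower bound, so 6 is optimal.

6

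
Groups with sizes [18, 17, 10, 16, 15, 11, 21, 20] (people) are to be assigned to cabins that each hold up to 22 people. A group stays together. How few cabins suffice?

7

Total = 21 + 20 + 18 + 17 + 16 + 15 + 11 + 10 = 128 people.
Lower bound: ⌈128/22⌉ = 6 cabins.
A packing using 7 cabins:
  cabin 1: 21 = 21
  cabin 2: 20 = 20
  cabin 3: 18 = 18
  cabin 4: 17 = 17
  cabin 5: 16 = 16
  cabin 6: 15 = 15
  cabin 7: 11 + 10 = 21
No arrangement into 6 cabins stays within capacity, so 7 is optimal.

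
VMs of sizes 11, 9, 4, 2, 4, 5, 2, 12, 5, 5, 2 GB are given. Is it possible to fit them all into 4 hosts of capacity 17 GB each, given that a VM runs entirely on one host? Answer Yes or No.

A valid assignment using 4 hosts:
  host 1: 12 + 5 = 17
  host 2: 11 + 5 = 16
  host 3: 9 + 5 + 2 = 16
  host 4: 4 + 4 + 2 + 2 = 12
Every load is within 17 GB, so 4 hosts suffice.

Yes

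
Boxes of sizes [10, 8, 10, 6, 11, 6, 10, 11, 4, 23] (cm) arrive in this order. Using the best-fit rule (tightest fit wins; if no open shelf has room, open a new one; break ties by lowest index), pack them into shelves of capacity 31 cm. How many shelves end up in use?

4

  10 → shelf 1 (new)  [load 10/31]
  8 → shelf 1  [load 18/31]
  10 → shelf 1  [load 28/31]
  6 → shelf 2 (new)  [load 6/31]
  11 → shelf 2  [load 17/31]
  6 → shelf 2  [load 23/31]
  10 → shelf 3 (new)  [load 10/31]
  11 → shelf 3  [load 21/31]
  4 → shelf 2  [load 27/31]
  23 → shelf 4 (new)  [load 23/31]
4 shelves opened.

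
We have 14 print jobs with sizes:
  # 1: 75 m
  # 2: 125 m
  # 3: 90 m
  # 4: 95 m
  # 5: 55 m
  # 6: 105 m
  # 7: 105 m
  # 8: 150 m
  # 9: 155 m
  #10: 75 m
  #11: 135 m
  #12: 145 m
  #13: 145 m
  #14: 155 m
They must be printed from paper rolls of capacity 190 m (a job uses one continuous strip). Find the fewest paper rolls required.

10

Total = 155 + 155 + 150 + 145 + 145 + 135 + 125 + 105 + 105 + 95 + 90 + 75 + 75 + 55 = 1610 m.
Lower bound: ⌈1610/190⌉ = 9 paper rolls.
A packing using 10 paper rolls:
  roll 1: 155 = 155
  roll 2: 155 = 155
  roll 3: 150 = 150
  roll 4: 145 = 145
  roll 5: 145 = 145
  roll 6: 135 + 55 = 190
  roll 7: 125 = 125
  roll 8: 105 + 75 = 180
  roll 9: 105 + 75 = 180
  roll 10: 95 + 90 = 185
No arrangement into 9 paper rolls stays within capacity, so 10 is optimal.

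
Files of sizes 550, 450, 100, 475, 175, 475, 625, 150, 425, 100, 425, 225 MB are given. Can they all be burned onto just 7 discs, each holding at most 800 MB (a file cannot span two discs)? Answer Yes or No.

Yes

A valid assignment using 7 discs:
  disc 1: 625 + 175 = 800
  disc 2: 550 + 225 = 775
  disc 3: 475 + 150 + 100 = 725
  disc 4: 475 + 100 = 575
  disc 5: 450 = 450
  disc 6: 425 = 425
  disc 7: 425 = 425
Every load is within 800 MB, so 7 discs suffice.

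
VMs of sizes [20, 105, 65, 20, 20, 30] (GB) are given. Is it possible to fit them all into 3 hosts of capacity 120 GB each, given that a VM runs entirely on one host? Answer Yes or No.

Yes

A valid assignment using 3 hosts:
  host 1: 105 = 105
  host 2: 65 + 30 + 20 = 115
  host 3: 20 + 20 = 40
Every load is within 120 GB, so 3 hosts suffice.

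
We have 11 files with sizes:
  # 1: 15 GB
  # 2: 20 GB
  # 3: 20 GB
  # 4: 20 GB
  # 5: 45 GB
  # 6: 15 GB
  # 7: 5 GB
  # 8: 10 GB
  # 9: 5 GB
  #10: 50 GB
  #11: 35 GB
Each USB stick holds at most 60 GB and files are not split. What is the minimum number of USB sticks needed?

4

Total = 50 + 45 + 35 + 20 + 20 + 20 + 15 + 15 + 10 + 5 + 5 = 240 GB.
Lower bound: ⌈240/60⌉ = 4 USB sticks.
A packing using 4 USB sticks:
  USB stick 1: 50 + 10 = 60
  USB stick 2: 45 + 15 = 60
  USB stick 3: 35 + 20 + 5 = 60
  USB stick 4: 20 + 20 + 15 + 5 = 60
This matches the lower bound, so 4 is optimal.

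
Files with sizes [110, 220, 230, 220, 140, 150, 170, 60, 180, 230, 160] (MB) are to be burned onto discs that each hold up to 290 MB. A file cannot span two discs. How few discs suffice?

8

Total = 230 + 230 + 220 + 220 + 180 + 170 + 160 + 150 + 140 + 110 + 60 = 1870 MB.
Lower bound: ⌈1870/290⌉ = 7 discs.
Also, 8 files each exceed 145 MB, and no two of those can share a disc, so at least 8 discs are needed.
A packing using 8 discs:
  disc 1: 230 + 60 = 290
  disc 2: 230 = 230
  disc 3: 220 = 220
  disc 4: 220 = 220
  disc 5: 180 + 110 = 290
  disc 6: 170 = 170
  disc 7: 160 = 160
  disc 8: 150 + 140 = 290
This matches the lower bound, so 8 is optimal.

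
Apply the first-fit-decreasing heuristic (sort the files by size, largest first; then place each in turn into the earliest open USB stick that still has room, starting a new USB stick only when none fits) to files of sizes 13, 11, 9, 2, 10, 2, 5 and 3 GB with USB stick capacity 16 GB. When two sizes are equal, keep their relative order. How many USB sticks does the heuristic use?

4

Sorted descending: 13, 11, 10, 9, 5, 3, 2, 2.
  13 → USB stick 1 (new)  [load 13/16]
  11 → USB stick 2 (new)  [load 11/16]
  10 → USB stick 3 (new)  [load 10/16]
  9 → USB stick 4 (new)  [load 9/16]
  5 → USB stick 2  [load 16/16]
  3 → USB stick 1  [load 16/16]
  2 → USB stick 3  [load 12/16]
  2 → USB stick 3  [load 14/16]
4 USB sticks opened.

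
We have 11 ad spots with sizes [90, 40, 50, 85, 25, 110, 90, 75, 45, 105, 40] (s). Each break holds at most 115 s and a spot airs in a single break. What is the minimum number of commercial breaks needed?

8

Total = 110 + 105 + 90 + 90 + 85 + 75 + 50 + 45 + 40 + 40 + 25 = 755 s.
Lower bound: ⌈755/115⌉ = 7 commercial breaks.
A packing using 8 commercial breaks:
  break 1: 110 = 110
  break 2: 105 = 105
  break 3: 90 + 25 = 115
  break 4: 90 = 90
  break 5: 85 = 85
  break 6: 75 + 40 = 115
  break 7: 50 + 45 = 95
  break 8: 40 = 40
No arrangement into 7 commercial breaks stays within capacity, so 8 is optimal.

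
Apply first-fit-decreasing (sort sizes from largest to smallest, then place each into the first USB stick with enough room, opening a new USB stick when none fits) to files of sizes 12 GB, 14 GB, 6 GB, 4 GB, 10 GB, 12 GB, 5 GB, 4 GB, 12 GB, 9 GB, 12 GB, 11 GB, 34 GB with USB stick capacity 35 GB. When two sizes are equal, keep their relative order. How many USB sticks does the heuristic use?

5

Sorted descending: 34, 14, 12, 12, 12, 12, 11, 10, 9, 6, 5, 4, 4.
  34 → USB stick 1 (new)  [load 34/35]
  14 → USB stick 2 (new)  [load 14/35]
  12 → USB stick 2  [load 26/35]
  12 → USB stick 3 (new)  [load 12/35]
  12 → USB stick 3  [load 24/35]
  12 → USB stick 4 (new)  [load 12/35]
  11 → USB stick 3  [load 35/35]
  10 → USB stick 4  [load 22/35]
  9 → USB stick 2  [load 35/35]
  6 → USB stick 4  [load 28/35]
  5 → USB stick 4  [load 33/35]
  4 → USB stick 5 (new)  [load 4/35]
  4 → USB stick 5  [load 8/35]
5 USB sticks opened.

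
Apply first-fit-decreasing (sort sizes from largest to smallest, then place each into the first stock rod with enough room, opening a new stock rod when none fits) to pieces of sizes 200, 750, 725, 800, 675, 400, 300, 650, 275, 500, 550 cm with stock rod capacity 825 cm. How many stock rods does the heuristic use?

8

Sorted descending: 800, 750, 725, 675, 650, 550, 500, 400, 300, 275, 200.
  800 → stock rod 1 (new)  [load 800/825]
  750 → stock rod 2 (new)  [load 750/825]
  725 → stock rod 3 (new)  [load 725/825]
  675 → stock rod 4 (new)  [load 675/825]
  650 → stock rod 5 (new)  [load 650/825]
  550 → stock rod 6 (new)  [load 550/825]
  500 → stock rod 7 (new)  [load 500/825]
  400 → stock rod 8 (new)  [load 400/825]
  300 → stock rod 7  [load 800/825]
  275 → stock rod 6  [load 825/825]
  200 → stock rod 8  [load 600/825]
8 stock rods opened.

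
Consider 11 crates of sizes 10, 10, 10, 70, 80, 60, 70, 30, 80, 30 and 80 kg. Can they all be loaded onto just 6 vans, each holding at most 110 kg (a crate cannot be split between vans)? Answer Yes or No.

Yes

A valid assignment using 6 vans:
  van 1: 80 + 30 = 110
  van 2: 80 + 30 = 110
  van 3: 80 + 10 + 10 + 10 = 110
  van 4: 70 = 70
  van 5: 70 = 70
  van 6: 60 = 60
Every load is within 110 kg, so 6 vans suffice.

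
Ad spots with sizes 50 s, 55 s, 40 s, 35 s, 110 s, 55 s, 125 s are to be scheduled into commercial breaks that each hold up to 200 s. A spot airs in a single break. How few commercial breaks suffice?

Total = 125 + 110 + 55 + 55 + 50 + 40 + 35 = 470 s.
Lower bound: ⌈470/200⌉ = 3 commercial breaks.
A packing using 3 commercial breaks:
  break 1: 125 + 55 = 180
  break 2: 110 + 55 + 35 = 200
  break 3: 50 + 40 = 90
This matches the lower bound, so 3 is optimal.

3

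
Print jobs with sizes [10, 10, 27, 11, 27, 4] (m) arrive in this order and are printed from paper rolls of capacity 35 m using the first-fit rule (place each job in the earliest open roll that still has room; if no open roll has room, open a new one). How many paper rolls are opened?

3

  10 → roll 1 (new)  [load 10/35]
  10 → roll 1  [load 20/35]
  27 → roll 2 (new)  [load 27/35]
  11 → roll 1  [load 31/35]
  27 → roll 3 (new)  [load 27/35]
  4 → roll 1  [load 35/35]
3 paper rolls opened.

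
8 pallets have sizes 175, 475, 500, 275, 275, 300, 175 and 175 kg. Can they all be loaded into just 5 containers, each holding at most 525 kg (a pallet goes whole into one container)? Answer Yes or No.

Yes

A valid assignment using 5 containers:
  container 1: 500 = 500
  container 2: 475 = 475
  container 3: 300 + 175 = 475
  container 4: 275 + 175 = 450
  container 5: 275 + 175 = 450
Every load is within 525 kg, so 5 containers suffice.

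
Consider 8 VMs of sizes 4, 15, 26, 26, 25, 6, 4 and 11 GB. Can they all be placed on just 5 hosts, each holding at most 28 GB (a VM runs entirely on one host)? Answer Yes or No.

Yes

A valid assignment using 5 hosts:
  host 1: 26 = 26
  host 2: 26 = 26
  host 3: 25 = 25
  host 4: 15 + 11 = 26
  host 5: 6 + 4 + 4 = 14
Every load is within 28 GB, so 5 hosts suffice.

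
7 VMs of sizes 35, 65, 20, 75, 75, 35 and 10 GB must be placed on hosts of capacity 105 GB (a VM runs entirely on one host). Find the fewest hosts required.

Total = 75 + 75 + 65 + 35 + 35 + 20 + 10 = 315 GB.
Lower bound: ⌈315/105⌉ = 3 hosts.
A packing using 4 hosts:
  host 1: 75 + 20 + 10 = 105
  host 2: 75 = 75
  host 3: 65 + 35 = 100
  host 4: 35 = 35
No arrangement into 3 hosts stays within capacity, so 4 is optimal.

4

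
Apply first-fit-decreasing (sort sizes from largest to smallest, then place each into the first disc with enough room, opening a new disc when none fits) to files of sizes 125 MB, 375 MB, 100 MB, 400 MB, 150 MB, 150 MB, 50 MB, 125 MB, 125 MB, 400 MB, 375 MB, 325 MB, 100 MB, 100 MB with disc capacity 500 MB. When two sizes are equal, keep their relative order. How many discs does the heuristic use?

6

Sorted descending: 400, 400, 375, 375, 325, 150, 150, 125, 125, 125, 100, 100, 100, 50.
  400 → disc 1 (new)  [load 400/500]
  400 → disc 2 (new)  [load 400/500]
  375 → disc 3 (new)  [load 375/500]
  375 → disc 4 (new)  [load 375/500]
  325 → disc 5 (new)  [load 325/500]
  150 → disc 5  [load 475/500]
  150 → disc 6 (new)  [load 150/500]
  125 → disc 3  [load 500/500]
  125 → disc 4  [load 500/500]
  125 → disc 6  [load 275/500]
  100 → disc 1  [load 500/500]
  100 → disc 2  [load 500/500]
  100 → disc 6  [load 375/500]
  50 → disc 6  [load 425/500]
6 discs opened.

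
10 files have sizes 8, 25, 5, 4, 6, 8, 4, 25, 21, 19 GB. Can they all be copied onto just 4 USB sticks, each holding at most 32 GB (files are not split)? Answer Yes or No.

Total = 125 GB; ⌈125/32⌉ = 4.
The bound of 4 does not rule out 4, but exhaustive search shows no assignment into 4 USB sticks of capacity 32 GB exists — the minimum is 5.

No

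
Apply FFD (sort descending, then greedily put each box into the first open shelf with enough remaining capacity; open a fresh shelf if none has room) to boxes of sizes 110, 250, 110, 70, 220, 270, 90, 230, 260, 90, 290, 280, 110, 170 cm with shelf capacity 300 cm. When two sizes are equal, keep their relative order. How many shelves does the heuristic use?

Sorted descending: 290, 280, 270, 260, 250, 230, 220, 170, 110, 110, 110, 90, 90, 70.
  290 → shelf 1 (new)  [load 290/300]
  280 → shelf 2 (new)  [load 280/300]
  270 → shelf 3 (new)  [load 270/300]
  260 → shelf 4 (new)  [load 260/300]
  250 → shelf 5 (new)  [load 250/300]
  230 → shelf 6 (new)  [load 230/300]
  220 → shelf 7 (new)  [load 220/300]
  170 → shelf 8 (new)  [load 170/300]
  110 → shelf 8  [load 280/300]
  110 → shelf 9 (new)  [load 110/300]
  110 → shelf 9  [load 220/300]
  90 → shelf 10 (new)  [load 90/300]
  90 → shelf 10  [load 180/300]
  70 → shelf 6  [load 300/300]
10 shelves opened.

10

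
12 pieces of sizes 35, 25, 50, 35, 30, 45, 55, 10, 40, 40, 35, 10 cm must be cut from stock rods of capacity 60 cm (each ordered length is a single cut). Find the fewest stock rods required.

Total = 55 + 50 + 45 + 40 + 40 + 35 + 35 + 35 + 30 + 25 + 10 + 10 = 410 cm.
Lower bound: ⌈410/60⌉ = 7 stock rods.
Also, 8 pieces each exceed 30 cm, and no two of those can share a stock rod, so at least 8 stock rods are needed.
A packing using 9 stock rods:
  stock rod 1: 55 = 55
  stock rod 2: 50 + 10 = 60
  stock rod 3: 45 + 10 = 55
  stock rod 4: 40 = 40
  stock rod 5: 40 = 40
  stock rod 6: 35 + 25 = 60
  stock rod 7: 35 = 35
  stock rod 8: 35 = 35
  stock rod 9: 30 = 30
No arrangement into 8 stock rods stays within capacity, so 9 is optimal.

9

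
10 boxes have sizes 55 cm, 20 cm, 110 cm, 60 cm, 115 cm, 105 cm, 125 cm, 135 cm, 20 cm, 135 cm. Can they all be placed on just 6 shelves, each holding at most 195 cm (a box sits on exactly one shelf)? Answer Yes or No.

A valid assignment using 6 shelves:
  shelf 1: 135 + 60 = 195
  shelf 2: 135 + 55 = 190
  shelf 3: 125 + 20 + 20 = 165
  shelf 4: 115 = 115
  shelf 5: 110 = 110
  shelf 6: 105 = 105
Every load is within 195 cm, so 6 shelves suffice.

Yes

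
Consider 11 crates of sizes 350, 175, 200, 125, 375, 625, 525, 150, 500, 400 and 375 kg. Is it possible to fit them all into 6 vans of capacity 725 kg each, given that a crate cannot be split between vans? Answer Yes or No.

Yes

A valid assignment using 6 vans:
  van 1: 625 = 625
  van 2: 525 + 200 = 725
  van 3: 500 + 175 = 675
  van 4: 400 + 150 + 125 = 675
  van 5: 375 + 350 = 725
  van 6: 375 = 375
Every load is within 725 kg, so 6 vans suffice.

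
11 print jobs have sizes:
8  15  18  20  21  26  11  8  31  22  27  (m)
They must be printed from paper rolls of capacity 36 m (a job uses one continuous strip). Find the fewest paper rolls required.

Total = 31 + 27 + 26 + 22 + 21 + 20 + 18 + 15 + 11 + 8 + 8 = 207 m.
Lower bound: ⌈207/36⌉ = 6 paper rolls.
A packing using 7 paper rolls:
  roll 1: 31 = 31
  roll 2: 27 + 8 = 35
  roll 3: 26 + 8 = 34
  roll 4: 22 + 11 = 33
  roll 5: 21 + 15 = 36
  roll 6: 20 = 20
  roll 7: 18 = 18
No arrangement into 6 paper rolls stays within capacity, so 7 is optimal.

7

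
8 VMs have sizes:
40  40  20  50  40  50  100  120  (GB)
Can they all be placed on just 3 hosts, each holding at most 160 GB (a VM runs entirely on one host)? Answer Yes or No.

A valid assignment using 3 hosts:
  host 1: 120 + 40 = 160
  host 2: 100 + 50 = 150
  host 3: 50 + 40 + 40 + 20 = 150
Every load is within 160 GB, so 3 hosts suffice.

Yes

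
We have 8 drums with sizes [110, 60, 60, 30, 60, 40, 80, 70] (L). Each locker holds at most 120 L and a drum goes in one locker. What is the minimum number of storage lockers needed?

Total = 110 + 80 + 70 + 60 + 60 + 60 + 40 + 30 = 510 L.
Lower bound: ⌈510/120⌉ = 5 storage lockers.
A packing using 5 storage lockers:
  locker 1: 110 = 110
  locker 2: 80 + 40 = 120
  locker 3: 70 + 30 = 100
  locker 4: 60 + 60 = 120
  locker 5: 60 = 60
This matches the lower bound, so 5 is optimal.

5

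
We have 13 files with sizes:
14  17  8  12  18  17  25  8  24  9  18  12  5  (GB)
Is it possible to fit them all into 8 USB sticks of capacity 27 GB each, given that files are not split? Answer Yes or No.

A valid assignment using 8 USB sticks:
  USB stick 1: 25 = 25
  USB stick 2: 24 = 24
  USB stick 3: 18 + 9 = 27
  USB stick 4: 18 + 8 = 26
  USB stick 5: 17 + 8 = 25
  USB stick 6: 17 + 5 = 22
  USB stick 7: 14 + 12 = 26
  USB stick 8: 12 = 12
Every load is within 27 GB, so 8 USB sticks suffice.

Yes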